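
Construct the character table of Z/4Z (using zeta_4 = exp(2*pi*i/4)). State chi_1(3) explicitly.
Character table of Z/4Z (irreps indexed chi_0,...,chi_3 with chi_k(m) = zeta_4^(k*m), zeta_4 = exp(2*pi*i/4)):
  irrep \ class  {0} (size 1)  {1} (size 1)  {2} (size 1)  {3} (size 1)
  chi_0          1             1             1             1           
  chi_1          1             I             -1            -I          
  chi_2          1             -1            1             -1          
  chi_3          1             -I            -1            I           

Spot check: chi_1(3) = zeta_4^(1*3) = zeta_4^3 = -I.

Solution. Z/4Z is abelian, so all 4 irreducible complex representations are 1-dimensional. They are given by chi_k(m) = zeta_4^(k*m) for k = 0,...,3. Row orthogonality: sum_m chi_k(m) conj(chi_l(m)) = 4 * [k = l].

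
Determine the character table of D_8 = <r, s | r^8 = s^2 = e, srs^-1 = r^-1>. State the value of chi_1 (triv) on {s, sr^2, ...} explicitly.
Conjugacy classes: {e} of size 1, {r^4} of size 1, {r^1, r^7} of size 2, {r^2, r^6} of size 2, {r^3, r^5} of size 2, {s, sr^2, ...} of size 4, {sr, sr^3, ...} of size 4.
Character table:
  irrep \ class              {e} (size 1)  {r^4} (size 1)  {r^1, r^7} (size 2)  {r^2, r^6} (size 2)  {r^3, r^5} (size 2)  {s, sr^2, ...} (size 4)  {sr, sr^3, ...} (size 4)
  chi_1 (triv)               1             1               1                    1                    1                    1                        1                       
  chi_2 (sign: r->1, s->-1)  1             1               1                    1                    1                    -1                       -1                      
  chi_3 (r->-1, s->1)        1             1               -1                   1                    -1                   1                        -1                      
  chi_4 (r->-1, s->-1)       1             1               -1                   1                    -1                   -1                       1                       
  chi_5 (2d, j=1)            2             -2              sqrt(2)              0                    -sqrt(2)             0                        0                       
  chi_6 (2d, j=2)            2             2               0                    -2                   0                    0                        0                       
  chi_7 (2d, j=3)            2             -2              -sqrt(2)             0                    sqrt(2)              0                        0                       

Spot check: chi_1 (triv) on {s, sr^2, ...} = 1.

Derivation: D_8 has order 2*8 = 16 with 7 conjugacy classes, hence 7 irreducibles. Sum of squared dims 1 + 1 + 1 + 1 + 4 + 4 + 4 = 16 = |G|. Linear characters come from the abelianisation; the 2-dimensional irreps have character r^k -> 2*cos(2*pi*j*k/8), reflections -> 0.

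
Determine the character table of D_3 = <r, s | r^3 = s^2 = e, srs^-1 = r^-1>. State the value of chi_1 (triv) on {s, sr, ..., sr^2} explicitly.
Conjugacy classes: {e} of size 1, {r^1, r^2} of size 2, {s, sr, ..., sr^2} of size 3.
Character table:
  irrep \ class              {e} (size 1)  {r^1, r^2} (size 2)  {s, sr, ..., sr^2} (size 3)
  chi_1 (triv)               1             1                    1                          
  chi_2 (sign: r->1, s->-1)  1             1                    -1                         
  chi_3 (2d, j=1)            2             -1                   0                          

Spot check: chi_1 (triv) on {s, sr, ..., sr^2} = 1.

Argument: D_3 has order 2*3 = 6 with 3 conjugacy classes, hence 3 irreducibles. Sum of squared dims 1 + 1 + 4 = 6 = |G|. Linear characters come from the abelianisation; the 2-dimensional irreps have character r^k -> 2*cos(2*pi*j*k/3), reflections -> 0.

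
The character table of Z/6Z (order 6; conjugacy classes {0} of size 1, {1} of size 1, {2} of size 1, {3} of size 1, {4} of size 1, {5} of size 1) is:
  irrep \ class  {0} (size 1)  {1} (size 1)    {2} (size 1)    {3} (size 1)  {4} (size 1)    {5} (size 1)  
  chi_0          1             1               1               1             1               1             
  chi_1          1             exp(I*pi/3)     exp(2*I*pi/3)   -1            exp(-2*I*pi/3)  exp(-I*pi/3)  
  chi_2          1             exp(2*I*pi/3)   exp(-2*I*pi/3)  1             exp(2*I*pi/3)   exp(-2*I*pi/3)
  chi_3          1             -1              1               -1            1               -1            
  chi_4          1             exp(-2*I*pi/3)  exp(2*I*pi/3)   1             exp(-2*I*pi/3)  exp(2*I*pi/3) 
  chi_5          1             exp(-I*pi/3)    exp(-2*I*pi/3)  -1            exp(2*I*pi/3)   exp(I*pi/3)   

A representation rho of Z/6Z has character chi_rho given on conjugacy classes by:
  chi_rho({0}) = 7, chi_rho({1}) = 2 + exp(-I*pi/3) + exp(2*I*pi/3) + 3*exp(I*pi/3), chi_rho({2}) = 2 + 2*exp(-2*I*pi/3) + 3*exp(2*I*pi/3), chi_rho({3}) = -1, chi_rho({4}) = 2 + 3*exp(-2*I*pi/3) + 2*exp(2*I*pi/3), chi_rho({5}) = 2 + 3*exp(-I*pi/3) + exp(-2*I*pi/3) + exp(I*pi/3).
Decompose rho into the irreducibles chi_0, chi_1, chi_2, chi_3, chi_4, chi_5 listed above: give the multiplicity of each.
Multiplicities: chi_0: 2, chi_1: 3, chi_2: 1, chi_3: 0, chi_4: 0, chi_5: 1.

Solution. Use <chi_rho, chi> = (1/|G|) sum_C |C| * chi_rho(C) * conj(chi(C)) with |G| = 6 for each irreducible chi in the table:
  <chi_rho, chi_0> = (1/6)[1*(7)*conj(1) + 1*(2 + exp(-I*pi/3) + exp(2*I*pi/3) + 3*exp(I*pi/3))*conj(1) + 1*(2 + 2*exp(-2*I*pi/3) + 3*exp(2*I*pi/3))*conj(1) + 1*(-1)*conj(1) + 1*(2 + 3*exp(-2*I*pi/3) + 2*exp(2*I*pi/3))*conj(1) + 1*(2 + 3*exp(-I*pi/3) + exp(-2*I*pi/3) + exp(I*pi/3))*conj(1)]
      = (1/6)[(7) + (2 + exp(-I*pi/3) + exp(2*I*pi/3) + 3*exp(I*pi/3)) + (2 + 2*exp(-2*I*pi/3) + 3*exp(2*I*pi/3)) + (-1) + (2 + 3*exp(-2*I*pi/3) + 2*exp(2*I*pi/3)) + (2 + 3*exp(-I*pi/3) + exp(-2*I*pi/3) + exp(I*pi/3))] = 12/6 = 2
  <chi_rho, chi_1> = (1/6)[1*(7)*conj(1) + 1*(2 + exp(-I*pi/3) + exp(2*I*pi/3) + 3*exp(I*pi/3))*conj(exp(I*pi/3)) + 1*(2 + 2*exp(-2*I*pi/3) + 3*exp(2*I*pi/3))*conj(exp(2*I*pi/3)) + 1*(-1)*conj(-1) + 1*(2 + 3*exp(-2*I*pi/3) + 2*exp(2*I*pi/3))*conj(exp(-2*I*pi/3)) + 1*(2 + 3*exp(-I*pi/3) + exp(-2*I*pi/3) + exp(I*pi/3))*conj(exp(-I*pi/3))]
      = (1/6)[(7) + (3 + 2*exp(-I*pi/3) + exp(-2*I*pi/3) + exp(I*pi/3)) + (1) + (1) + (1) + (3 + exp(-I*pi/3) + exp(2*I*pi/3) + 2*exp(I*pi/3))] = 18/6 = 3
  <chi_rho, chi_2> = (1/6)[1*(7)*conj(1) + 1*(2 + exp(-I*pi/3) + exp(2*I*pi/3) + 3*exp(I*pi/3))*conj(exp(2*I*pi/3)) + 1*(2 + 2*exp(-2*I*pi/3) + 3*exp(2*I*pi/3))*conj(exp(-2*I*pi/3)) + 1*(-1)*conj(1) + 1*(2 + 3*exp(-2*I*pi/3) + 2*exp(2*I*pi/3))*conj(exp(2*I*pi/3)) + 1*(2 + 3*exp(-I*pi/3) + exp(-2*I*pi/3) + exp(I*pi/3))*conj(exp(-2*I*pi/3))]
      = (1/6)[(7) + (3*exp(-I*pi/3) + 2*exp(-2*I*pi/3)) + (2 + 3*exp(-2*I*pi/3) + 2*exp(2*I*pi/3)) + (-1) + (2 + 2*exp(-2*I*pi/3) + 3*exp(2*I*pi/3)) + (2*exp(2*I*pi/3) + 3*exp(I*pi/3))] = 6/6 = 1
  <chi_rho, chi_3> = (1/6)[1*(7)*conj(1) + 1*(2 + exp(-I*pi/3) + exp(2*I*pi/3) + 3*exp(I*pi/3))*conj(-1) + 1*(2 + 2*exp(-2*I*pi/3) + 3*exp(2*I*pi/3))*conj(1) + 1*(-1)*conj(-1) + 1*(2 + 3*exp(-2*I*pi/3) + 2*exp(2*I*pi/3))*conj(1) + 1*(2 + 3*exp(-I*pi/3) + exp(-2*I*pi/3) + exp(I*pi/3))*conj(-1)]
      = (1/6)[(7) + (-2 - 3*exp(I*pi/3) - exp(2*I*pi/3) - exp(-I*pi/3)) + (2 + 2*exp(-2*I*pi/3) + 3*exp(2*I*pi/3)) + (1) + (2 + 3*exp(-2*I*pi/3) + 2*exp(2*I*pi/3)) + (-2 - exp(I*pi/3) - exp(-2*I*pi/3) - 3*exp(-I*pi/3))] = 0/6 = 0
  <chi_rho, chi_4> = (1/6)[1*(7)*conj(1) + 1*(2 + exp(-I*pi/3) + exp(2*I*pi/3) + 3*exp(I*pi/3))*conj(exp(-2*I*pi/3)) + 1*(2 + 2*exp(-2*I*pi/3) + 3*exp(2*I*pi/3))*conj(exp(2*I*pi/3)) + 1*(-1)*conj(1) + 1*(2 + 3*exp(-2*I*pi/3) + 2*exp(2*I*pi/3))*conj(exp(-2*I*pi/3)) + 1*(2 + 3*exp(-I*pi/3) + exp(-2*I*pi/3) + exp(I*pi/3))*conj(exp(2*I*pi/3))]
      = (1/6)[(7) + (-3 + exp(-2*I*pi/3) + exp(I*pi/3) + 2*exp(2*I*pi/3)) + (1) + (-1) + (1) + (-3 + 2*exp(-2*I*pi/3) + exp(-I*pi/3) + exp(2*I*pi/3))] = 0/6 = 0
  <chi_rho, chi_5> = (1/6)[1*(7)*conj(1) + 1*(2 + exp(-I*pi/3) + exp(2*I*pi/3) + 3*exp(I*pi/3))*conj(exp(-I*pi/3)) + 1*(2 + 2*exp(-2*I*pi/3) + 3*exp(2*I*pi/3))*conj(exp(-2*I*pi/3)) + 1*(-1)*conj(-1) + 1*(2 + 3*exp(-2*I*pi/3) + 2*exp(2*I*pi/3))*conj(exp(2*I*pi/3)) + 1*(2 + 3*exp(-I*pi/3) + exp(-2*I*pi/3) + exp(I*pi/3))*conj(exp(I*pi/3))]
      = (1/6)[(7) + (2*exp(I*pi/3) + 3*exp(2*I*pi/3)) + (2 + 3*exp(-2*I*pi/3) + 2*exp(2*I*pi/3)) + (1) + (2 + 2*exp(-2*I*pi/3) + 3*exp(2*I*pi/3)) + (3*exp(-2*I*pi/3) + 2*exp(-I*pi/3))] = 6/6 = 1
(Exp terms are combined using exp(i*s)*conj(exp(i*t)) = exp(i*(s-t)), and sums of them are collapsed using the identity that for every m > 1 the m distinct m-th roots of unity sum to 0, e.g. 1 + exp(2*I*pi/3) + exp(-2*I*pi/3) = 0.)
Dimension check: dim(rho) = sum (mult * dim) = 2*1 + 3*1 + 1*1 + 0*1 + 0*1 + 1*1 = 7 = chi_rho(e) = 7.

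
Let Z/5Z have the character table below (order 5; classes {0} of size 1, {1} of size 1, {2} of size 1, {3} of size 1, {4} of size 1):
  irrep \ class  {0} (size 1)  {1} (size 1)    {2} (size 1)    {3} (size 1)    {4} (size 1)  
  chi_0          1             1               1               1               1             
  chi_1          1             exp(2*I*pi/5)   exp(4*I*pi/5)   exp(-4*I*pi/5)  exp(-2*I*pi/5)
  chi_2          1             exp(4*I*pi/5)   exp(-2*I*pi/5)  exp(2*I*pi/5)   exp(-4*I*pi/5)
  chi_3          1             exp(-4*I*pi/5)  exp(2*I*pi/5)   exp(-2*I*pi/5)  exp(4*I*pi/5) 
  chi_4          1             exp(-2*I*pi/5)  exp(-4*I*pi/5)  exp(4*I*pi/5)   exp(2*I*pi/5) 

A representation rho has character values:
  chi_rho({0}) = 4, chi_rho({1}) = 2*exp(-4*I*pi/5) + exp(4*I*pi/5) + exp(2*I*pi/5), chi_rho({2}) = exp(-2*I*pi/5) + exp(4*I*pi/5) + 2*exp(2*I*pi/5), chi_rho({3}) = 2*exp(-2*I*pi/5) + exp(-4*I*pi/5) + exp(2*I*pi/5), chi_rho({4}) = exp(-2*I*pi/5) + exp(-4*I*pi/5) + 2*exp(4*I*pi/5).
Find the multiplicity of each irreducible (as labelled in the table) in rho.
Multiplicities: chi_0: 0, chi_1: 1, chi_2: 1, chi_3: 2, chi_4: 0.

Why: Use <chi_rho, chi> = (1/|G|) sum_C |C| * chi_rho(C) * conj(chi(C)) with |G| = 5 for each irreducible chi in the table:
  <chi_rho, chi_0> = (1/5)[1*(4)*conj(1) + 1*(2*exp(-4*I*pi/5) + exp(4*I*pi/5) + exp(2*I*pi/5))*conj(1) + 1*(exp(-2*I*pi/5) + exp(4*I*pi/5) + 2*exp(2*I*pi/5))*conj(1) + 1*(2*exp(-2*I*pi/5) + exp(-4*I*pi/5) + exp(2*I*pi/5))*conj(1) + 1*(exp(-2*I*pi/5) + exp(-4*I*pi/5) + 2*exp(4*I*pi/5))*conj(1)]
      = (1/5)[(4) + (2*exp(-4*I*pi/5) + exp(4*I*pi/5) + exp(2*I*pi/5)) + (exp(-2*I*pi/5) + exp(4*I*pi/5) + 2*exp(2*I*pi/5)) + (2*exp(-2*I*pi/5) + exp(-4*I*pi/5) + exp(2*I*pi/5)) + (exp(-2*I*pi/5) + exp(-4*I*pi/5) + 2*exp(4*I*pi/5))] = 0/5 = 0
  <chi_rho, chi_1> = (1/5)[1*(4)*conj(1) + 1*(2*exp(-4*I*pi/5) + exp(4*I*pi/5) + exp(2*I*pi/5))*conj(exp(2*I*pi/5)) + 1*(exp(-2*I*pi/5) + exp(4*I*pi/5) + 2*exp(2*I*pi/5))*conj(exp(4*I*pi/5)) + 1*(2*exp(-2*I*pi/5) + exp(-4*I*pi/5) + exp(2*I*pi/5))*conj(exp(-4*I*pi/5)) + 1*(exp(-2*I*pi/5) + exp(-4*I*pi/5) + 2*exp(4*I*pi/5))*conj(exp(-2*I*pi/5))]
      = (1/5)[(4) + (1 + exp(2*I*pi/5) + 2*exp(4*I*pi/5)) + (1 + 2*exp(-2*I*pi/5) + exp(4*I*pi/5)) + (1 + exp(-4*I*pi/5) + 2*exp(2*I*pi/5)) + (1 + 2*exp(-4*I*pi/5) + exp(-2*I*pi/5))] = 5/5 = 1
  <chi_rho, chi_2> = (1/5)[1*(4)*conj(1) + 1*(2*exp(-4*I*pi/5) + exp(4*I*pi/5) + exp(2*I*pi/5))*conj(exp(4*I*pi/5)) + 1*(exp(-2*I*pi/5) + exp(4*I*pi/5) + 2*exp(2*I*pi/5))*conj(exp(-2*I*pi/5)) + 1*(2*exp(-2*I*pi/5) + exp(-4*I*pi/5) + exp(2*I*pi/5))*conj(exp(2*I*pi/5)) + 1*(exp(-2*I*pi/5) + exp(-4*I*pi/5) + 2*exp(4*I*pi/5))*conj(exp(-4*I*pi/5))]
      = (1/5)[(4) + (1 + exp(-2*I*pi/5) + 2*exp(2*I*pi/5)) + (1 + exp(-4*I*pi/5) + 2*exp(4*I*pi/5)) + (1 + 2*exp(-4*I*pi/5) + exp(4*I*pi/5)) + (1 + 2*exp(-2*I*pi/5) + exp(2*I*pi/5))] = 5/5 = 1
  <chi_rho, chi_3> = (1/5)[1*(4)*conj(1) + 1*(2*exp(-4*I*pi/5) + exp(4*I*pi/5) + exp(2*I*pi/5))*conj(exp(-4*I*pi/5)) + 1*(exp(-2*I*pi/5) + exp(4*I*pi/5) + 2*exp(2*I*pi/5))*conj(exp(2*I*pi/5)) + 1*(2*exp(-2*I*pi/5) + exp(-4*I*pi/5) + exp(2*I*pi/5))*conj(exp(-2*I*pi/5)) + 1*(exp(-2*I*pi/5) + exp(-4*I*pi/5) + 2*exp(4*I*pi/5))*conj(exp(4*I*pi/5))]
      = (1/5)[(4) + (2 + exp(-2*I*pi/5) + exp(-4*I*pi/5)) + (2 + exp(-4*I*pi/5) + exp(2*I*pi/5)) + (2 + exp(-2*I*pi/5) + exp(4*I*pi/5)) + (2 + exp(4*I*pi/5) + exp(2*I*pi/5))] = 10/5 = 2
  <chi_rho, chi_4> = (1/5)[1*(4)*conj(1) + 1*(2*exp(-4*I*pi/5) + exp(4*I*pi/5) + exp(2*I*pi/5))*conj(exp(-2*I*pi/5)) + 1*(exp(-2*I*pi/5) + exp(4*I*pi/5) + 2*exp(2*I*pi/5))*conj(exp(-4*I*pi/5)) + 1*(2*exp(-2*I*pi/5) + exp(-4*I*pi/5) + exp(2*I*pi/5))*conj(exp(4*I*pi/5)) + 1*(exp(-2*I*pi/5) + exp(-4*I*pi/5) + 2*exp(4*I*pi/5))*conj(exp(2*I*pi/5))]
      = (1/5)[(4) + (2*exp(-2*I*pi/5) + exp(-4*I*pi/5) + exp(4*I*pi/5)) + (2*exp(-4*I*pi/5) + exp(-2*I*pi/5) + exp(2*I*pi/5)) + (exp(-2*I*pi/5) + exp(2*I*pi/5) + 2*exp(4*I*pi/5)) + (exp(-4*I*pi/5) + exp(4*I*pi/5) + 2*exp(2*I*pi/5))] = 0/5 = 0
(Exp terms are combined using exp(i*s)*conj(exp(i*t)) = exp(i*(s-t)), and sums of them are collapsed using the identity that for every m > 1 the m distinct m-th roots of unity sum to 0, e.g. 1 + exp(2*I*pi/3) + exp(-2*I*pi/3) = 0.)
Dimension check: dim(rho) = sum (mult * dim) = 0*1 + 1*1 + 1*1 + 2*1 + 0*1 = 4 = chi_rho(e) = 4.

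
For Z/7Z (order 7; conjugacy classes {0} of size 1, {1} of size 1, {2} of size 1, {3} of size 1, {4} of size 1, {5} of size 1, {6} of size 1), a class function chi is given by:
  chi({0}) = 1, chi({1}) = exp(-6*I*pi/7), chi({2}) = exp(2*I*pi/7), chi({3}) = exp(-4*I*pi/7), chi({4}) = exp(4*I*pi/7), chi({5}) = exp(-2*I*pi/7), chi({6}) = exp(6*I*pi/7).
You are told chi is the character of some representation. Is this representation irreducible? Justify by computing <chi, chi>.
Irreducible: <chi, chi> = 1.

Reasoning: <chi, chi> = (1/|G|) sum_C |C| * |chi(C)|^2 = (1/7)[1*|1|^2 + 1*|exp(-6*I*pi/7)|^2 + 1*|exp(2*I*pi/7)|^2 + 1*|exp(-4*I*pi/7)|^2 + 1*|exp(4*I*pi/7)|^2 + 1*|exp(-2*I*pi/7)|^2 + 1*|exp(6*I*pi/7)|^2]
  = (1/7)[(1) + (1) + (1) + (1) + (1) + (1) + (1)] = 7/7 = 1.
(Exp terms are combined using exp(i*s)*conj(exp(i*t)) = exp(i*(s-t)), and sums of them are collapsed using the identity that for every m > 1 the m distinct m-th roots of unity sum to 0, e.g. 1 + exp(2*I*pi/3) + exp(-2*I*pi/3) = 0.)
A character is irreducible iff <chi, chi> = 1, so this representation is irreducible.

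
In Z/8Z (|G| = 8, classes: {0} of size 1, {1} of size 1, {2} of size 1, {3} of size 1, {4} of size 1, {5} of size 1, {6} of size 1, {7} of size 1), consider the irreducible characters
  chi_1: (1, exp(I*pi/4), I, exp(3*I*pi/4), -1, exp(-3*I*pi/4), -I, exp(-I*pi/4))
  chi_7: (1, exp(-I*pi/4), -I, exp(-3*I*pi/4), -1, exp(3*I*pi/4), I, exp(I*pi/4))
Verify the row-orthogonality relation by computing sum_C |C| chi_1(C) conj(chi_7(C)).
Sum = 0; so <chi_1, chi_7> = 0 (distinct irreducibles are orthogonal).

Derivation: Compute term by term over conjugacy classes (|C| * chi_1(C) * conj(chi_7(C))):
  1*(1)*conj(1) + 1*(exp(I*pi/4))*conj(exp(-I*pi/4)) + 1*(I)*conj(-I) + 1*(exp(3*I*pi/4))*conj(exp(-3*I*pi/4)) + 1*(-1)*conj(-1) + 1*(exp(-3*I*pi/4))*conj(exp(3*I*pi/4)) + 1*(-I)*conj(I) + 1*(exp(-I*pi/4))*conj(exp(I*pi/4))
  = (1) + (I) + (-1) + (-I) + (1) + (I) + (-1) + (-I)
  = 0.
(Exp terms are combined using exp(i*s)*conj(exp(i*t)) = exp(i*(s-t)), and sums of them are collapsed using the identity that for every m > 1 the m distinct m-th roots of unity sum to 0, e.g. 1 + exp(2*I*pi/3) + exp(-2*I*pi/3) = 0.)
Dividing by |G| = 8 gives 0/8 = 0, matching the row-orthogonality relation <chi_1, chi_7> = [chi_1 = chi_7].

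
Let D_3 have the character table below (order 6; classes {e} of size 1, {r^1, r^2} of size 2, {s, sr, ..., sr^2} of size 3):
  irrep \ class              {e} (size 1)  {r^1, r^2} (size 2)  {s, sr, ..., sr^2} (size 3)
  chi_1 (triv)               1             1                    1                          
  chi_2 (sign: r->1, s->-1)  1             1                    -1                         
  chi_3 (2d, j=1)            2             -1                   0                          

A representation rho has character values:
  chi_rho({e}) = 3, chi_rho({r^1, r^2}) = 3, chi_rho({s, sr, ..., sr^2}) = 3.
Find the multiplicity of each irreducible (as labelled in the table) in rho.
Multiplicities: chi_1: 3, chi_2: 0, chi_3: 0.

Derivation: Use <chi_rho, chi> = (1/|G|) sum_C |C| * chi_rho(C) * conj(chi(C)) with |G| = 6 for each irreducible chi in the table:
  <chi_rho, chi_1> = (1/6)[1*(3)*conj(1) + 2*(3)*conj(1) + 3*(3)*conj(1)]
      = (1/6)[(3) + (6) + (9)] = 18/6 = 3
  <chi_rho, chi_2> = (1/6)[1*(3)*conj(1) + 2*(3)*conj(1) + 3*(3)*conj(-1)]
      = (1/6)[(3) + (6) + (-9)] = 0/6 = 0
  <chi_rho, chi_3> = (1/6)[1*(3)*conj(2) + 2*(3)*conj(-1) + 3*(3)*conj(0)]
      = (1/6)[(6) + (-6) + (0)] = 0/6 = 0
Dimension check: dim(rho) = sum (mult * dim) = 3*1 + 0*1 + 0*2 = 3 = chi_rho(e) = 3.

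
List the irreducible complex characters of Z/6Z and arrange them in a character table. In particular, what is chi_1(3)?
Character table of Z/6Z (irreps indexed chi_0,...,chi_5 with chi_k(m) = zeta_6^(k*m), zeta_6 = exp(2*pi*i/6)):
  irrep \ class  {0} (size 1)  {1} (size 1)    {2} (size 1)    {3} (size 1)  {4} (size 1)    {5} (size 1)  
  chi_0          1             1               1               1             1               1             
  chi_1          1             exp(I*pi/3)     exp(2*I*pi/3)   -1            exp(-2*I*pi/3)  exp(-I*pi/3)  
  chi_2          1             exp(2*I*pi/3)   exp(-2*I*pi/3)  1             exp(2*I*pi/3)   exp(-2*I*pi/3)
  chi_3          1             -1              1               -1            1               -1            
  chi_4          1             exp(-2*I*pi/3)  exp(2*I*pi/3)   1             exp(-2*I*pi/3)  exp(2*I*pi/3) 
  chi_5          1             exp(-I*pi/3)    exp(-2*I*pi/3)  -1            exp(2*I*pi/3)   exp(I*pi/3)   

Spot check: chi_1(3) = zeta_6^(1*3) = zeta_6^3 = -1.

Explanation: Z/6Z is abelian, so all 6 irreducible complex representations are 1-dimensional. They are given by chi_k(m) = zeta_6^(k*m) for k = 0,...,5. Row orthogonality: sum_m chi_k(m) conj(chi_l(m)) = 6 * [k = l].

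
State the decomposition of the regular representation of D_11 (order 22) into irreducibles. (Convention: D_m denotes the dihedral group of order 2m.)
Each irreducible V_i of dimension d_i appears with multiplicity d_i, i.e. rho_reg = (direct sum over all irreducibles V_i) d_i V_i. The irreducible dimensions for D_11 are 1, 1, 2, 2, 2, 2, 2: 2 irreducibles of dimension 1, each with multiplicity 1; 5 irreducibles of dimension 2, each with multiplicity 2. Total dimension 2*1*1 + 5*2*2 = 22 = |G|.

Justification: General theorem: in the regular representation of a finite group G, each irreducible appears with multiplicity equal to its dimension. Check: dim(rho_reg) = sum d_i^2 = 1 + 1 + 4 + 4 + 4 + 4 + 4 = 22 = |G|.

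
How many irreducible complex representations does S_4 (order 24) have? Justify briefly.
5

Details: The number of irreducible complex representations of a finite group equals its number of conjugacy classes. Conjugacy classes in S_4 correspond to cycle types, i.e. partitions of 4; there are p(4) = 5 of them, so S_4 (order 24) has exactly 5 irreducible complex representations.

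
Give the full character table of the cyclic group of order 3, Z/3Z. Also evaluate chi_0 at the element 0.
Character table of Z/3Z (irreps indexed chi_0,...,chi_2 with chi_k(m) = zeta_3^(k*m), zeta_3 = exp(2*pi*i/3)):
  irrep \ class  {0} (size 1)  {1} (size 1)    {2} (size 1)  
  chi_0          1             1               1             
  chi_1          1             exp(2*I*pi/3)   exp(-2*I*pi/3)
  chi_2          1             exp(-2*I*pi/3)  exp(2*I*pi/3) 

Spot check: chi_0(0) = zeta_3^(0*0) = zeta_3^0 = 1.

Argument: Z/3Z is abelian, so all 3 irreducible complex representations are 1-dimensional. They are given by chi_k(m) = zeta_3^(k*m) for k = 0,...,2. Row orthogonality: sum_m chi_k(m) conj(chi_l(m)) = 3 * [k = l].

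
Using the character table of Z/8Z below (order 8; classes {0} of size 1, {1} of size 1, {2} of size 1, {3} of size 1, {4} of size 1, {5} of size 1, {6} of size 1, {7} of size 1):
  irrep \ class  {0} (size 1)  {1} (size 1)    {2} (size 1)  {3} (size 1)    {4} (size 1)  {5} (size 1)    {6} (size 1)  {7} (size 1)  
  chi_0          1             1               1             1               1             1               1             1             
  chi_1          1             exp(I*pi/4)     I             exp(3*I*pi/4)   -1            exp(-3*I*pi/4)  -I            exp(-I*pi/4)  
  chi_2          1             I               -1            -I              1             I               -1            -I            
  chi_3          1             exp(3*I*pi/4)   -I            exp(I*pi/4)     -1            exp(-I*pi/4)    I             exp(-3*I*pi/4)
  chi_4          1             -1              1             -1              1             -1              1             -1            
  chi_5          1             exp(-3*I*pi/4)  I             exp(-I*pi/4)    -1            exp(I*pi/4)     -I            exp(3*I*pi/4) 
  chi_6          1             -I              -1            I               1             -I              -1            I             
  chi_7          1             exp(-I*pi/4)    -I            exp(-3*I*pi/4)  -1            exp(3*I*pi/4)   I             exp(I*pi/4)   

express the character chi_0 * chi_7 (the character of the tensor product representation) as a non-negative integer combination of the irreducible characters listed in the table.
chi_0 tensor chi_7 = chi_7 (all other irreducibles have multiplicity 0).

Details: The character of a tensor product is the pointwise product (chi_0 * chi_7)(C) = chi_0(C) * chi_7(C):
  {0}: (1)*(1), {1}: (1)*(exp(-I*pi/4)), {2}: (1)*(-I), {3}: (1)*(exp(-3*I*pi/4)), {4}: (1)*(-1), {5}: (1)*(exp(3*I*pi/4)), {6}: (1)*(I), {7}: (1)*(exp(I*pi/4))
so (chi_0 * chi_7) takes values
  {0} -> 1, {1} -> exp(-I*pi/4), {2} -> -I, {3} -> exp(-3*I*pi/4), {4} -> -1, {5} -> exp(3*I*pi/4), {6} -> I, {7} -> exp(I*pi/4).
Now take the inner product of this character with each irreducible chi from the table, <chi_0*chi_7, chi> = (1/8) sum_C |C| (chi_0*chi_7)(C) conj(chi(C)):
  <chi_0*chi_7, chi_0> = (1/8)[1*(1)*conj(1) + 1*(exp(-I*pi/4))*conj(1) + 1*(-I)*conj(1) + 1*(exp(-3*I*pi/4))*conj(1) + 1*(-1)*conj(1) + 1*(exp(3*I*pi/4))*conj(1) + 1*(I)*conj(1) + 1*(exp(I*pi/4))*conj(1)]
      = (1/8)[(1) + (exp(-I*pi/4)) + (-I) + (exp(-3*I*pi/4)) + (-1) + (exp(3*I*pi/4)) + (I) + (exp(I*pi/4))] = 0/8 = 0
  <chi_0*chi_7, chi_1> = (1/8)[1*(1)*conj(1) + 1*(exp(-I*pi/4))*conj(exp(I*pi/4)) + 1*(-I)*conj(I) + 1*(exp(-3*I*pi/4))*conj(exp(3*I*pi/4)) + 1*(-1)*conj(-1) + 1*(exp(3*I*pi/4))*conj(exp(-3*I*pi/4)) + 1*(I)*conj(-I) + 1*(exp(I*pi/4))*conj(exp(-I*pi/4))]
      = (1/8)[(1) + (-I) + (-1) + (I) + (1) + (-I) + (-1) + (I)] = 0/8 = 0
  <chi_0*chi_7, chi_2> = (1/8)[1*(1)*conj(1) + 1*(exp(-I*pi/4))*conj(I) + 1*(-I)*conj(-1) + 1*(exp(-3*I*pi/4))*conj(-I) + 1*(-1)*conj(1) + 1*(exp(3*I*pi/4))*conj(I) + 1*(I)*conj(-1) + 1*(exp(I*pi/4))*conj(-I)]
      = (1/8)[(1) + (-exp(I*pi/4)) + (I) + (exp(-I*pi/4)) + (-1) + (-exp(-3*I*pi/4)) + (-I) + (exp(3*I*pi/4))] = 0/8 = 0
  <chi_0*chi_7, chi_3> = (1/8)[1*(1)*conj(1) + 1*(exp(-I*pi/4))*conj(exp(3*I*pi/4)) + 1*(-I)*conj(-I) + 1*(exp(-3*I*pi/4))*conj(exp(I*pi/4)) + 1*(-1)*conj(-1) + 1*(exp(3*I*pi/4))*conj(exp(-I*pi/4)) + 1*(I)*conj(I) + 1*(exp(I*pi/4))*conj(exp(-3*I*pi/4))]
      = (1/8)[(1) + (-1) + (1) + (-1) + (1) + (-1) + (1) + (-1)] = 0/8 = 0
  <chi_0*chi_7, chi_4> = (1/8)[1*(1)*conj(1) + 1*(exp(-I*pi/4))*conj(-1) + 1*(-I)*conj(1) + 1*(exp(-3*I*pi/4))*conj(-1) + 1*(-1)*conj(1) + 1*(exp(3*I*pi/4))*conj(-1) + 1*(I)*conj(1) + 1*(exp(I*pi/4))*conj(-1)]
      = (1/8)[(1) + (-exp(-I*pi/4)) + (-I) + (-exp(-3*I*pi/4)) + (-1) + (-exp(3*I*pi/4)) + (I) + (-exp(I*pi/4))] = 0/8 = 0
  <chi_0*chi_7, chi_5> = (1/8)[1*(1)*conj(1) + 1*(exp(-I*pi/4))*conj(exp(-3*I*pi/4)) + 1*(-I)*conj(I) + 1*(exp(-3*I*pi/4))*conj(exp(-I*pi/4)) + 1*(-1)*conj(-1) + 1*(exp(3*I*pi/4))*conj(exp(I*pi/4)) + 1*(I)*conj(-I) + 1*(exp(I*pi/4))*conj(exp(3*I*pi/4))]
      = (1/8)[(1) + (I) + (-1) + (-I) + (1) + (I) + (-1) + (-I)] = 0/8 = 0
  <chi_0*chi_7, chi_6> = (1/8)[1*(1)*conj(1) + 1*(exp(-I*pi/4))*conj(-I) + 1*(-I)*conj(-1) + 1*(exp(-3*I*pi/4))*conj(I) + 1*(-1)*conj(1) + 1*(exp(3*I*pi/4))*conj(-I) + 1*(I)*conj(-1) + 1*(exp(I*pi/4))*conj(I)]
      = (1/8)[(1) + (exp(I*pi/4)) + (I) + (-exp(-I*pi/4)) + (-1) + (exp(-3*I*pi/4)) + (-I) + (-exp(3*I*pi/4))] = 0/8 = 0
  <chi_0*chi_7, chi_7> = (1/8)[1*(1)*conj(1) + 1*(exp(-I*pi/4))*conj(exp(-I*pi/4)) + 1*(-I)*conj(-I) + 1*(exp(-3*I*pi/4))*conj(exp(-3*I*pi/4)) + 1*(-1)*conj(-1) + 1*(exp(3*I*pi/4))*conj(exp(3*I*pi/4)) + 1*(I)*conj(I) + 1*(exp(I*pi/4))*conj(exp(I*pi/4))]
      = (1/8)[(1) + (1) + (1) + (1) + (1) + (1) + (1) + (1)] = 8/8 = 1
(Exp terms are combined using exp(i*s)*conj(exp(i*t)) = exp(i*(s-t)), and sums of them are collapsed using the identity that for every m > 1 the m distinct m-th roots of unity sum to 0, e.g. 1 + exp(2*I*pi/3) + exp(-2*I*pi/3) = 0.)
Hence the multiplicities are chi_7: 1. Dimension check: dim(chi_0)*dim(chi_7) = 1*1 = 1 and sum (mult * dim) = 1*1 = 1.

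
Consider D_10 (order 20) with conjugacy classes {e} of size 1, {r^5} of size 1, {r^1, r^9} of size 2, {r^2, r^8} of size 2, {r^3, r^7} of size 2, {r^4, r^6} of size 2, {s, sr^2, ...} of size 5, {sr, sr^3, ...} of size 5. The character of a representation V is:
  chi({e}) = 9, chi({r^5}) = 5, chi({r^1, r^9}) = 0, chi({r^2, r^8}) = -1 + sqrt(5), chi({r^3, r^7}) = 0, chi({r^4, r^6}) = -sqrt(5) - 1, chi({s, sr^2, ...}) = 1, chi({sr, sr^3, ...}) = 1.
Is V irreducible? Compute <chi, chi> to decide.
Not irreducible (reducible): <chi, chi> = 7 > 1.

Why: <chi, chi> = (1/|G|) sum_C |C| * |chi(C)|^2 = (1/20)[1*|9|^2 + 1*|5|^2 + 2*|0|^2 + 2*|-1 + sqrt(5)|^2 + 2*|0|^2 + 2*|-sqrt(5) - 1|^2 + 5*|1|^2 + 5*|1|^2]
  = (1/20)[(81) + (25) + (0) + (12 - 4*sqrt(5)) + (0) + (4*sqrt(5) + 12) + (5) + (5)] = 140/20 = 7.
A character is irreducible iff <chi, chi> = 1, so this representation is reducible.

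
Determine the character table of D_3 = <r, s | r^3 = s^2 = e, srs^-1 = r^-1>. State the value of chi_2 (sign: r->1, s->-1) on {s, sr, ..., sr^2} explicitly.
Conjugacy classes: {e} of size 1, {r^1, r^2} of size 2, {s, sr, ..., sr^2} of size 3.
Character table:
  irrep \ class              {e} (size 1)  {r^1, r^2} (size 2)  {s, sr, ..., sr^2} (size 3)
  chi_1 (triv)               1             1                    1                          
  chi_2 (sign: r->1, s->-1)  1             1                    -1                         
  chi_3 (2d, j=1)            2             -1                   0                          

Spot check: chi_2 (sign: r->1, s->-1) on {s, sr, ..., sr^2} = -1.

Explanation: D_3 has order 2*3 = 6 with 3 conjugacy classes, hence 3 irreducibles. Sum of squared dims 1 + 1 + 4 = 6 = |G|. Linear characters come from the abelianisation; the 2-dimensional irreps have character r^k -> 2*cos(2*pi*j*k/3), reflections -> 0.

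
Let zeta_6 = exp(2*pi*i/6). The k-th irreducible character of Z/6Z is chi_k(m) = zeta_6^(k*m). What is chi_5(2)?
chi_5(2) = zeta_6^10 = exp(-2*I*pi/3)

Details: chi_5(2) = zeta_6^(5*2) = zeta_6^10. Since zeta_6^6 = 1, this equals zeta_6^4 = exp(2*pi*i*4/6) = exp(-2*I*pi/3).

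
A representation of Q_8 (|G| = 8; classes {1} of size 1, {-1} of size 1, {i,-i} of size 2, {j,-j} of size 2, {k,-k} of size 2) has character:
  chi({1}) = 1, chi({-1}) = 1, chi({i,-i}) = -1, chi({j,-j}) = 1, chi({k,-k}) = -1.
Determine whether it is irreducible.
Irreducible: <chi, chi> = 1.

Argument: <chi, chi> = (1/|G|) sum_C |C| * |chi(C)|^2 = (1/8)[1*|1|^2 + 1*|1|^2 + 2*|-1|^2 + 2*|1|^2 + 2*|-1|^2]
  = (1/8)[(1) + (1) + (2) + (2) + (2)] = 8/8 = 1.
A character is irreducible iff <chi, chi> = 1, so this representation is irreducible.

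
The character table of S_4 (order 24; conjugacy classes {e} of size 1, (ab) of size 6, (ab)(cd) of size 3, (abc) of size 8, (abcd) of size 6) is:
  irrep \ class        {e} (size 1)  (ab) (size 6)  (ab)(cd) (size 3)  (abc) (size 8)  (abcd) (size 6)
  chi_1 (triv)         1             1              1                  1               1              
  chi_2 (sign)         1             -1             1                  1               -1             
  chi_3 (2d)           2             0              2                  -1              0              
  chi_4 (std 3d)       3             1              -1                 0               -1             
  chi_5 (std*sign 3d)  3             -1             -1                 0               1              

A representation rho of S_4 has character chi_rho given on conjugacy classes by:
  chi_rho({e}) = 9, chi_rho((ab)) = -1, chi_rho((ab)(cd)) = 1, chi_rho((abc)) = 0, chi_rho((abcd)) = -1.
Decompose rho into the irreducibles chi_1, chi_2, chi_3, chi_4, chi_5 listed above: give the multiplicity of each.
Multiplicities: chi_1: 0, chi_2: 1, chi_3: 1, chi_4: 1, chi_5: 1.

Justification: Use <chi_rho, chi> = (1/|G|) sum_C |C| * chi_rho(C) * conj(chi(C)) with |G| = 24 for each irreducible chi in the table:
  <chi_rho, chi_1> = (1/24)[1*(9)*conj(1) + 6*(-1)*conj(1) + 3*(1)*conj(1) + 8*(0)*conj(1) + 6*(-1)*conj(1)]
      = (1/24)[(9) + (-6) + (3) + (0) + (-6)] = 0/24 = 0
  <chi_rho, chi_2> = (1/24)[1*(9)*conj(1) + 6*(-1)*conj(-1) + 3*(1)*conj(1) + 8*(0)*conj(1) + 6*(-1)*conj(-1)]
      = (1/24)[(9) + (6) + (3) + (0) + (6)] = 24/24 = 1
  <chi_rho, chi_3> = (1/24)[1*(9)*conj(2) + 6*(-1)*conj(0) + 3*(1)*conj(2) + 8*(0)*conj(-1) + 6*(-1)*conj(0)]
      = (1/24)[(18) + (0) + (6) + (0) + (0)] = 24/24 = 1
  <chi_rho, chi_4> = (1/24)[1*(9)*conj(3) + 6*(-1)*conj(1) + 3*(1)*conj(-1) + 8*(0)*conj(0) + 6*(-1)*conj(-1)]
      = (1/24)[(27) + (-6) + (-3) + (0) + (6)] = 24/24 = 1
  <chi_rho, chi_5> = (1/24)[1*(9)*conj(3) + 6*(-1)*conj(-1) + 3*(1)*conj(-1) + 8*(0)*conj(0) + 6*(-1)*conj(1)]
      = (1/24)[(27) + (6) + (-3) + (0) + (-6)] = 24/24 = 1
Dimension check: dim(rho) = sum (mult * dim) = 0*1 + 1*1 + 1*2 + 1*3 + 1*3 = 9 = chi_rho(e) = 9.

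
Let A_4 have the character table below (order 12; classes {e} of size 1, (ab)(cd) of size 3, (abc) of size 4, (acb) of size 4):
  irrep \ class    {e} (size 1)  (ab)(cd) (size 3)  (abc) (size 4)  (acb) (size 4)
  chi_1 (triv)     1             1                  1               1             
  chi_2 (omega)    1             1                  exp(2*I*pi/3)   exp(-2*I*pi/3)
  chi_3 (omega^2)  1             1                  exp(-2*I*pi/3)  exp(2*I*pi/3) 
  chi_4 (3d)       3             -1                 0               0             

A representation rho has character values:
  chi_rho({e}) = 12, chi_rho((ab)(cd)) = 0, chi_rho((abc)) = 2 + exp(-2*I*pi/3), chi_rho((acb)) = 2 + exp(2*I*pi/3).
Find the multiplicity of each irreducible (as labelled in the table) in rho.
Multiplicities: chi_1: 2, chi_2: 0, chi_3: 1, chi_4: 3.

Reasoning: Use <chi_rho, chi> = (1/|G|) sum_C |C| * chi_rho(C) * conj(chi(C)) with |G| = 12 for each irreducible chi in the table:
  <chi_rho, chi_1> = (1/12)[1*(12)*conj(1) + 3*(0)*conj(1) + 4*(2 + exp(-2*I*pi/3))*conj(1) + 4*(2 + exp(2*I*pi/3))*conj(1)]
      = (1/12)[(12) + (0) + (8 + 4*exp(-2*I*pi/3)) + (8 + 4*exp(2*I*pi/3))] = 24/12 = 2
  <chi_rho, chi_2> = (1/12)[1*(12)*conj(1) + 3*(0)*conj(1) + 4*(2 + exp(-2*I*pi/3))*conj(exp(2*I*pi/3)) + 4*(2 + exp(2*I*pi/3))*conj(exp(-2*I*pi/3))]
      = (1/12)[(12) + (0) + (8*exp(-2*I*pi/3) + 4*exp(2*I*pi/3)) + (4*exp(-2*I*pi/3) + 8*exp(2*I*pi/3))] = 0/12 = 0
  <chi_rho, chi_3> = (1/12)[1*(12)*conj(1) + 3*(0)*conj(1) + 4*(2 + exp(-2*I*pi/3))*conj(exp(-2*I*pi/3)) + 4*(2 + exp(2*I*pi/3))*conj(exp(2*I*pi/3))]
      = (1/12)[(12) + (0) + (4 + 8*exp(2*I*pi/3)) + (4 + 8*exp(-2*I*pi/3))] = 12/12 = 1
  <chi_rho, chi_4> = (1/12)[1*(12)*conj(3) + 3*(0)*conj(-1) + 4*(2 + exp(-2*I*pi/3))*conj(0) + 4*(2 + exp(2*I*pi/3))*conj(0)]
      = (1/12)[(36) + (0) + (0) + (0)] = 36/12 = 3
(Exp terms are combined using exp(i*s)*conj(exp(i*t)) = exp(i*(s-t)), and sums of them are collapsed using the identity that for every m > 1 the m distinct m-th roots of unity sum to 0, e.g. 1 + exp(2*I*pi/3) + exp(-2*I*pi/3) = 0.)
Dimension check: dim(rho) = sum (mult * dim) = 2*1 + 0*1 + 1*1 + 3*3 = 12 = chi_rho(e) = 12.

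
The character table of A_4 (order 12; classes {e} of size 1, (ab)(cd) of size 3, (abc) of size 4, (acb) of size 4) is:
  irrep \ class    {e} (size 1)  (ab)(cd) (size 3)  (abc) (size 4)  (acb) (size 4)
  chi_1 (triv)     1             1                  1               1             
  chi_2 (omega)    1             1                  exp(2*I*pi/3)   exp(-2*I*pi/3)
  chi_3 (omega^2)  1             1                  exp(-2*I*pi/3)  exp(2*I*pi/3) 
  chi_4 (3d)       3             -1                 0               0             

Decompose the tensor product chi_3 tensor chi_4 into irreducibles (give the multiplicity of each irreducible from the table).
chi_3 tensor chi_4 = chi_4 (all other irreducibles have multiplicity 0).

Explanation: The character of a tensor product is the pointwise product (chi_3 * chi_4)(C) = chi_3(C) * chi_4(C):
  {e}: (1)*(3), (ab)(cd): (1)*(-1), (abc): (exp(-2*I*pi/3))*(0), (acb): (exp(2*I*pi/3))*(0)
so (chi_3 * chi_4) takes values
  {e} -> 3, (ab)(cd) -> -1, (abc) -> 0, (acb) -> 0.
Now take the inner product of this character with each irreducible chi from the table, <chi_3*chi_4, chi> = (1/12) sum_C |C| (chi_3*chi_4)(C) conj(chi(C)):
  <chi_3*chi_4, chi_1> = (1/12)[1*(3)*conj(1) + 3*(-1)*conj(1) + 4*(0)*conj(1) + 4*(0)*conj(1)]
      = (1/12)[(3) + (-3) + (0) + (0)] = 0/12 = 0
  <chi_3*chi_4, chi_2> = (1/12)[1*(3)*conj(1) + 3*(-1)*conj(1) + 4*(0)*conj(exp(2*I*pi/3)) + 4*(0)*conj(exp(-2*I*pi/3))]
      = (1/12)[(3) + (-3) + (0) + (0)] = 0/12 = 0
  <chi_3*chi_4, chi_3> = (1/12)[1*(3)*conj(1) + 3*(-1)*conj(1) + 4*(0)*conj(exp(-2*I*pi/3)) + 4*(0)*conj(exp(2*I*pi/3))]
      = (1/12)[(3) + (-3) + (0) + (0)] = 0/12 = 0
  <chi_3*chi_4, chi_4> = (1/12)[1*(3)*conj(3) + 3*(-1)*conj(-1) + 4*(0)*conj(0) + 4*(0)*conj(0)]
      = (1/12)[(9) + (3) + (0) + (0)] = 12/12 = 1
(Exp terms are combined using exp(i*s)*conj(exp(i*t)) = exp(i*(s-t)), and sums of them are collapsed using the identity that for every m > 1 the m distinct m-th roots of unity sum to 0, e.g. 1 + exp(2*I*pi/3) + exp(-2*I*pi/3) = 0.)
Hence the multiplicities are chi_4: 1. Dimension check: dim(chi_3)*dim(chi_4) = 1*3 = 3 and sum (mult * dim) = 1*3 = 3.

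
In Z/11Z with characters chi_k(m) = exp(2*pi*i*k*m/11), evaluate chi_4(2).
chi_4(2) = zeta_11^8 = exp(-6*I*pi/11)

Justification: chi_4(2) = zeta_11^(4*2) = zeta_11^8. Since zeta_11^11 = 1, this equals zeta_11^8 = exp(2*pi*i*8/11) = exp(-6*I*pi/11).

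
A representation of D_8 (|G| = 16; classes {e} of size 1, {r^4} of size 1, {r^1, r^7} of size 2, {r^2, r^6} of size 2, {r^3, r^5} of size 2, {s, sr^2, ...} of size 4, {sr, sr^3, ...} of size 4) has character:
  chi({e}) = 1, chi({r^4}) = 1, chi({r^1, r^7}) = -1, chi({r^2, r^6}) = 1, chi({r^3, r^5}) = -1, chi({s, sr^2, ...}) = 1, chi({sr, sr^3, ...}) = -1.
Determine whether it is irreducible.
Irreducible: <chi, chi> = 1.

Solution. <chi, chi> = (1/|G|) sum_C |C| * |chi(C)|^2 = (1/16)[1*|1|^2 + 1*|1|^2 + 2*|-1|^2 + 2*|1|^2 + 2*|-1|^2 + 4*|1|^2 + 4*|-1|^2]
  = (1/16)[(1) + (1) + (2) + (2) + (2) + (4) + (4)] = 16/16 = 1.
A character is irreducible iff <chi, chi> = 1, so this representation is irreducible.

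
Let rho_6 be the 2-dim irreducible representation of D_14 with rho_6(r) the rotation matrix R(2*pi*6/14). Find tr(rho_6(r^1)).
chi_{rho_6}(r^1) = 2*cos(2*pi*6*1/14) = -2*cos(pi/7)

Solution. rho_6(r^1) is rotation by angle 2*pi*6*1/14, whose trace is 2*cos(2*pi*6*1/14) = -2*cos(pi/7).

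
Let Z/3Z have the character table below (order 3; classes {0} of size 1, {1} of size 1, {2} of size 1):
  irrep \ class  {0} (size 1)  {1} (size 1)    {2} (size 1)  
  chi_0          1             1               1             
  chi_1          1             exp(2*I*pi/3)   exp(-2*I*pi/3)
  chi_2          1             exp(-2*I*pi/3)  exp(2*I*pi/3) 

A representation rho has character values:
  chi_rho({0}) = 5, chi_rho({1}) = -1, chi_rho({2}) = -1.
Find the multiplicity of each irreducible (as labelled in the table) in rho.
Multiplicities: chi_0: 1, chi_1: 2, chi_2: 2.

Solution. Use <chi_rho, chi> = (1/|G|) sum_C |C| * chi_rho(C) * conj(chi(C)) with |G| = 3 for each irreducible chi in the table:
  <chi_rho, chi_0> = (1/3)[1*(5)*conj(1) + 1*(-1)*conj(1) + 1*(-1)*conj(1)]
      = (1/3)[(5) + (-1) + (-1)] = 3/3 = 1
  <chi_rho, chi_1> = (1/3)[1*(5)*conj(1) + 1*(-1)*conj(exp(2*I*pi/3)) + 1*(-1)*conj(exp(-2*I*pi/3))]
      = (1/3)[(5) + (2 + exp(-2*I*pi/3) + 2*exp(2*I*pi/3)) + (2 + 2*exp(-2*I*pi/3) + exp(2*I*pi/3))] = 6/3 = 2
  <chi_rho, chi_2> = (1/3)[1*(5)*conj(1) + 1*(-1)*conj(exp(-2*I*pi/3)) + 1*(-1)*conj(exp(2*I*pi/3))]
      = (1/3)[(5) + (2 + 2*exp(-2*I*pi/3) + exp(2*I*pi/3)) + (2 + exp(-2*I*pi/3) + 2*exp(2*I*pi/3))] = 6/3 = 2
(Exp terms are combined using exp(i*s)*conj(exp(i*t)) = exp(i*(s-t)), and sums of them are collapsed using the identity that for every m > 1 the m distinct m-th roots of unity sum to 0, e.g. 1 + exp(2*I*pi/3) + exp(-2*I*pi/3) = 0.)
Dimension check: dim(rho) = sum (mult * dim) = 1*1 + 2*1 + 2*1 = 5 = chi_rho(e) = 5.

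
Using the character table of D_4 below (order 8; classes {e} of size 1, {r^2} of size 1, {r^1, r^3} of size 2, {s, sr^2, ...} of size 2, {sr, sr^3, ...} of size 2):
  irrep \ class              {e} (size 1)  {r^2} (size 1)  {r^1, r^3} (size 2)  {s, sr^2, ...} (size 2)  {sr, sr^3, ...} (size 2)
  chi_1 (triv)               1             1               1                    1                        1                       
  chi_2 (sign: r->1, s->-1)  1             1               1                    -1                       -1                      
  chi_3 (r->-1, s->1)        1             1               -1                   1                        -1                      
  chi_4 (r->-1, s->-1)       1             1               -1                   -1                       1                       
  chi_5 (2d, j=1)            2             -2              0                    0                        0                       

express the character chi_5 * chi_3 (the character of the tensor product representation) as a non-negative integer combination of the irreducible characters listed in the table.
chi_5 tensor chi_3 = chi_5 (all other irreducibles have multiplicity 0).

The character of a tensor product is the pointwise product (chi_5 * chi_3)(C) = chi_5(C) * chi_3(C):
  {e}: (2)*(1), {r^2}: (-2)*(1), {r^1, r^3}: (0)*(-1), {s, sr^2, ...}: (0)*(1), {sr, sr^3, ...}: (0)*(-1)
so (chi_5 * chi_3) takes values
  {e} -> 2, {r^2} -> -2, {r^1, r^3} -> 0, {s, sr^2, ...} -> 0, {sr, sr^3, ...} -> 0.
Now take the inner product of this character with each irreducible chi from the table, <chi_5*chi_3, chi> = (1/8) sum_C |C| (chi_5*chi_3)(C) conj(chi(C)):
  <chi_5*chi_3, chi_1> = (1/8)[1*(2)*conj(1) + 1*(-2)*conj(1) + 2*(0)*conj(1) + 2*(0)*conj(1) + 2*(0)*conj(1)]
      = (1/8)[(2) + (-2) + (0) + (0) + (0)] = 0/8 = 0
  <chi_5*chi_3, chi_2> = (1/8)[1*(2)*conj(1) + 1*(-2)*conj(1) + 2*(0)*conj(1) + 2*(0)*conj(-1) + 2*(0)*conj(-1)]
      = (1/8)[(2) + (-2) + (0) + (0) + (0)] = 0/8 = 0
  <chi_5*chi_3, chi_3> = (1/8)[1*(2)*conj(1) + 1*(-2)*conj(1) + 2*(0)*conj(-1) + 2*(0)*conj(1) + 2*(0)*conj(-1)]
      = (1/8)[(2) + (-2) + (0) + (0) + (0)] = 0/8 = 0
  <chi_5*chi_3, chi_4> = (1/8)[1*(2)*conj(1) + 1*(-2)*conj(1) + 2*(0)*conj(-1) + 2*(0)*conj(-1) + 2*(0)*conj(1)]
      = (1/8)[(2) + (-2) + (0) + (0) + (0)] = 0/8 = 0
  <chi_5*chi_3, chi_5> = (1/8)[1*(2)*conj(2) + 1*(-2)*conj(-2) + 2*(0)*conj(0) + 2*(0)*conj(0) + 2*(0)*conj(0)]
      = (1/8)[(4) + (4) + (0) + (0) + (0)] = 8/8 = 1
Hence the multiplicities are chi_5: 1. Dimension check: dim(chi_5)*dim(chi_3) = 2*1 = 2 and sum (mult * dim) = 1*2 = 2.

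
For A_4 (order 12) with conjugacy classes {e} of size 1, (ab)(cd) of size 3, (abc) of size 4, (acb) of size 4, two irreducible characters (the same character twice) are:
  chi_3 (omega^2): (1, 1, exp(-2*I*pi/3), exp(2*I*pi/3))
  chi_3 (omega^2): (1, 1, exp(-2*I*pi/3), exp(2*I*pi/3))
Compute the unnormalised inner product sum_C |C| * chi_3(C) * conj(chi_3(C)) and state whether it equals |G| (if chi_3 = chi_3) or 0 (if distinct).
Sum = 12 = |G| = 12; so <chi_3, chi_3> = 1 (norm-1 confirms irreducibility).

Compute term by term over conjugacy classes (|C| * chi_3(C) * conj(chi_3(C))):
  1*(1)*conj(1) + 3*(1)*conj(1) + 4*(exp(-2*I*pi/3))*conj(exp(-2*I*pi/3)) + 4*(exp(2*I*pi/3))*conj(exp(2*I*pi/3))
  = (1) + (3) + (4) + (4)
  = 12.
(Exp terms are combined using exp(i*s)*conj(exp(i*t)) = exp(i*(s-t)), and sums of them are collapsed using the identity that for every m > 1 the m distinct m-th roots of unity sum to 0, e.g. 1 + exp(2*I*pi/3) + exp(-2*I*pi/3) = 0.)
Dividing by |G| = 12 gives 12/12 = 1, matching the row-orthogonality relation <chi_3, chi_3> = [chi_3 = chi_3].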